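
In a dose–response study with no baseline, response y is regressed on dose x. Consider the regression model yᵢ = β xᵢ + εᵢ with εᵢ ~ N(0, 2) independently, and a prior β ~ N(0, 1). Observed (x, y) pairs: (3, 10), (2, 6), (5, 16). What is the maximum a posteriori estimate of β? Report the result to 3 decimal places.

log p(β | y) = −Σ(yᵢ − βxᵢ)²/(2·2) − β²/(2·1) + const.
Setting the derivative to zero: Σxᵢ(yᵢ − βxᵢ)/2 − β/1 = 0, so β = Σxᵢyᵢ / (Σxᵢ² + σ²/τ²).
Σxᵢyᵢ = 3·10 + 2·6 + 5·16 = 122; Σxᵢ² = 38; σ²/τ² = 2.
β̂_MAP = 122 / (38 + 2) = 122/40 ≈ 3.050.

β̂_MAP = 3.050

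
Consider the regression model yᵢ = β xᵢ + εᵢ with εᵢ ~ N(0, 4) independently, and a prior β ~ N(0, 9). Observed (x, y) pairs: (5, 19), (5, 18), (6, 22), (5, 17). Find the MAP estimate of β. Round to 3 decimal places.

β̂_MAP = 3.607

log p(β | y) = −Σ(yᵢ − βxᵢ)²/(2·4) − β²/(2·9) + const.
Setting the derivative to zero: Σxᵢ(yᵢ − βxᵢ)/4 − β/9 = 0, so β = Σxᵢyᵢ / (Σxᵢ² + σ²/τ²).
Σxᵢyᵢ = 5·19 + 5·18 + 6·22 + 5·17 = 402; Σxᵢ² = 111; σ²/τ² = 4/9.
β̂_MAP = 402 / (111 + 4/9) = 402/(1003/9) = 3618/1003 ≈ 3.607.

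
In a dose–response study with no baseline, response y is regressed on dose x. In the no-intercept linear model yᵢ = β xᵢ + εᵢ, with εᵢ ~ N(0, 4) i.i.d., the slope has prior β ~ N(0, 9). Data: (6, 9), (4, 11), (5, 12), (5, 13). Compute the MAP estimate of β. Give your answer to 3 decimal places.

β̂_MAP = 2.177

log p(β | y) = −Σ(yᵢ − βxᵢ)²/(2·4) − β²/(2·9) + const.
Setting the derivative to zero: Σxᵢ(yᵢ − βxᵢ)/4 − β/9 = 0, so β = Σxᵢyᵢ / (Σxᵢ² + σ²/τ²).
Σxᵢyᵢ = 6·9 + 4·11 + 5·12 + 5·13 = 223; Σxᵢ² = 102; σ²/τ² = 4/9.
β̂_MAP = 223 / (102 + 4/9) = 223/(922/9) = 2007/922 ≈ 2.177.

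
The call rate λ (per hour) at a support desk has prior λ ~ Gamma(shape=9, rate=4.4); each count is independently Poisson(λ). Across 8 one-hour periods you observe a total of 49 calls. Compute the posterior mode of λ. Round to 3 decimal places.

Σxᵢ = 49, n = 8.
Posterior ∝ λ^8e^(−4.4λ) · λ^49e^(−8λ) = λ^57e^(−12.4λ), i.e. Gamma(shape=58, rate=12.4).
The mode of a Gamma(a, b) with a ≥ 1 (shape–rate) is (a−1)/b = 57/12.4 ≈ 4.597.

λ̂_MAP = 4.597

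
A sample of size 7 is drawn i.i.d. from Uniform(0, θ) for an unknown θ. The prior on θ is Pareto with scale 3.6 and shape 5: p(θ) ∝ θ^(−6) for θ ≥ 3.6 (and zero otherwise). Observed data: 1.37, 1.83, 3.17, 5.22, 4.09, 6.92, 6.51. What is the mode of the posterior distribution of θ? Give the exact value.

The Uniform(0, θ) likelihood is θ^(−n) for θ ≥ max(xᵢ), zero otherwise. Here max(xᵢ) = 6.92.
Posterior ∝ θ^(−6) · θ^(−7) = θ^(−13) on θ ≥ max(3.6, 6.92) = 6.92.
This density is strictly decreasing in θ, so the posterior mode lies at the lower boundary of the support.

θ̂_MAP = 6.92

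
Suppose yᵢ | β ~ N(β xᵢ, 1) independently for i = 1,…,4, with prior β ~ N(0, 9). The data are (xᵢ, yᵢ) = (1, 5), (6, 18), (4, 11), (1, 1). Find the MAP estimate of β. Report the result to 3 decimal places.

log p(β | y) = −Σ(yᵢ − βxᵢ)²/(2·1) − β²/(2·9) + const.
Setting the derivative to zero: Σxᵢ(yᵢ − βxᵢ)/1 − β/9 = 0, so β = Σxᵢyᵢ / (Σxᵢ² + σ²/τ²).
Σxᵢyᵢ = 1·5 + 6·18 + 4·11 + 1·1 = 158; Σxᵢ² = 54; σ²/τ² = 1/9.
β̂_MAP = 158 / (54 + 1/9) = 158/(487/9) = 1422/487 ≈ 2.920.

β̂_MAP = 2.920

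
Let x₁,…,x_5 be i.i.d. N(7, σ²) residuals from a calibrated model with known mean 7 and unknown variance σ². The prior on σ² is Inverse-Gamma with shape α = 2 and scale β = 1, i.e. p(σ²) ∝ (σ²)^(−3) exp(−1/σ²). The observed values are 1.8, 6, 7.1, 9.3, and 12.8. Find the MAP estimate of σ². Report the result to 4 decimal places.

σ̂²_MAP = 6.2709

Sum of squared deviations about the known mean: SS = (1.8−7)² + (6−7)² + (7.1−7)² + (9.3−7)² + (12.8−7)² = 66.98.
The Normal likelihood contributes (σ²)^(−n/2) exp(−SS/(2σ²)), so the posterior is Inverse-Gamma(α + n/2, β + SS/2) = Inverse-Gamma(4.5, 34.49).
The mode of Inverse-Gamma(a, b) is b/(a+1) = 34.49/5.5 ≈ 6.2709.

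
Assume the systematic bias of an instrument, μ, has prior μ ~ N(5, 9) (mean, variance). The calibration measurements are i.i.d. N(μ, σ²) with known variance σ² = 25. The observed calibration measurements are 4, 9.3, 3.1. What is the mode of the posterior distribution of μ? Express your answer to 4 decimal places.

μ̂_MAP = 5.2423

n = 3; x̄ = (4 + 9.3 + 3.1)/3 = 16.4/3 = 82/15 ≈ 5.4667.
For a Normal prior and Normal likelihood with known variance, the posterior is Normal; its mode equals its mean, the precision-weighted average.
Prior precision 1/σ₀² = 1/9; data precision n/σ² = 3/25 = 0.12.
μ̂ = ((1/9)·5 + 0.12·(82/15)) / (1/9 + 0.12) = (1363/1125)/(52/225) = 1363/260 ≈ 5.2423.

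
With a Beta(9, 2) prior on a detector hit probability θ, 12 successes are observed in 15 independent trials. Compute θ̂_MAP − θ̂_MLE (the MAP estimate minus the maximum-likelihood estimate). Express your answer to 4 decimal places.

MAP − MLE = 0.0333

Posterior is Beta(21, 5); MAP = (21−1)/(26−2) = 20/24 ≈ 0.83333.
MLE ignores the prior: θ̂_MLE = k/n = 12/15 ≈ 0.80000.
Difference = 20/24 − 12/15 = 1/30 ≈ 0.0333.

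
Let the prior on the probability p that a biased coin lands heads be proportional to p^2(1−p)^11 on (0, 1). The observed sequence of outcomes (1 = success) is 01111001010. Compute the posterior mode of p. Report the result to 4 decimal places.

p̂_MAP = 0.3333

The prior density ∝ p^2(1−p)^11 is the kernel of Beta(3, 12).
Data: 6 successes in 11 trials (from the sequence). The binomial likelihood contributes p^6(1−p)^5, so the posterior is Beta(3+6, 12+5) = Beta(9, 17).
For Beta(a, b) with a, b > 1 the mode is (a−1)/(a+b−2) = 8/24 ≈ 0.3333.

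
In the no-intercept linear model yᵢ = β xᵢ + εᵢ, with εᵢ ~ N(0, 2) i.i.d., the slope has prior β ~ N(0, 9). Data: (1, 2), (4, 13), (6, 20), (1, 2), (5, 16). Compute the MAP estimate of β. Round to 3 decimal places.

β̂_MAP = 3.231

log p(β | y) = −Σ(yᵢ − βxᵢ)²/(2·2) − β²/(2·9) + const.
Setting the derivative to zero: Σxᵢ(yᵢ − βxᵢ)/2 − β/9 = 0, so β = Σxᵢyᵢ / (Σxᵢ² + σ²/τ²).
Σxᵢyᵢ = 1·2 + 4·13 + 6·20 + 1·2 + 5·16 = 256; Σxᵢ² = 79; σ²/τ² = 2/9.
β̂_MAP = 256 / (79 + 2/9) = 256/(713/9) = 2304/713 ≈ 3.231.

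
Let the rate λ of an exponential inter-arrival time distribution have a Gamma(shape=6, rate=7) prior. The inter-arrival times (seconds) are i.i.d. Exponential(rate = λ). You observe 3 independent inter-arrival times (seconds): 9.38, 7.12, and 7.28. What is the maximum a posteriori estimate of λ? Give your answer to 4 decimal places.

λ̂_MAP = 0.2599

The Exponential(rate=λ) likelihood is ∝ λ^n e^(−λΣtᵢ). Here n = 3 and Σtᵢ = 9.38 + 7.12 + 7.28 = 23.78.
Posterior ∝ λ^5e^(−7λ) · λ^3e^(−23.78λ) = λ^8e^(−30.78λ), i.e. Gamma(9, 30.78).
Mode = (a−1)/b = 8/30.78 ≈ 0.2599.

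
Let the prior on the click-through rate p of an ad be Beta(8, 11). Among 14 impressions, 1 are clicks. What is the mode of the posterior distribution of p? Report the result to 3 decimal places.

p̂_MAP = 0.258

Prior: Beta(8, 11).
Data: 1 success in 14 trials. The binomial likelihood contributes p(1−p)^13, so the posterior is Beta(8+1, 11+13) = Beta(9, 24).
For Beta(a, b) with a, b > 1 the mode is (a−1)/(a+b−2) = 8/31 ≈ 0.258.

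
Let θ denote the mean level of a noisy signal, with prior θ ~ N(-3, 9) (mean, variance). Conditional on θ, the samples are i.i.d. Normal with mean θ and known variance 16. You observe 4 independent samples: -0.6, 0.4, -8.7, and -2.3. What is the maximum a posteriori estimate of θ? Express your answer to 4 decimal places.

θ̂_MAP = -2.8615

n = 4; x̄ = ((-0.6) + 0.4 + (-8.7) + (-2.3))/4 = -11.2/4 = -2.8.
For a Normal prior and Normal likelihood with known variance, the posterior is Normal; its mode equals its mean, the precision-weighted average.
Prior precision 1/σ₀² = 1/9; data precision n/σ² = 4/16 = 0.25.
θ̂ = ((1/9)·(-3) + 0.25·(-2.8)) / (1/9 + 0.25) = (-31/30)/(13/36) = -186/65 ≈ -2.8615.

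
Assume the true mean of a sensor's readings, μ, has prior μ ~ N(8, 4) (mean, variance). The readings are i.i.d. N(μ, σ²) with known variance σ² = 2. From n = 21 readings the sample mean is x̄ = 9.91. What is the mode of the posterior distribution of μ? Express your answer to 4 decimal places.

n = 21, x̄ = 9.91.
For a Normal prior and Normal likelihood with known variance, the posterior is Normal; its mode equals its mean, the precision-weighted average.
Prior precision 1/σ₀² = 1/4 = 0.25; data precision n/σ² = 21/2 = 10.5.
μ̂ = (0.25·8 + 10.5·9.91) / (0.25 + 10.5) = 106.055/10.75 = 21211/2150 ≈ 9.8656.

μ̂_MAP = 9.8656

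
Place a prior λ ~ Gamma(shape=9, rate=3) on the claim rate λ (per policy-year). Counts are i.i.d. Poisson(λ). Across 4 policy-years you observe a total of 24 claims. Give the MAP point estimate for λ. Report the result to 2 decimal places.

Σxᵢ = 24, n = 4.
Posterior ∝ λ^8e^(−3λ) · λ^24e^(−4λ) = λ^32e^(−7λ), i.e. Gamma(shape=33, rate=7).
The mode of a Gamma(a, b) with a ≥ 1 (shape–rate) is (a−1)/b = 32/7 ≈ 4.57.

λ̂_MAP = 4.57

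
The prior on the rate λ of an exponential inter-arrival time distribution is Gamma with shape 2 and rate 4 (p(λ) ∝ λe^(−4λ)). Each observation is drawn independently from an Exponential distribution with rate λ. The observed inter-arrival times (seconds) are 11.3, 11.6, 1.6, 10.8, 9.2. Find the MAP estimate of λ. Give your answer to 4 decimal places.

λ̂_MAP = 0.1237

The Exponential(rate=λ) likelihood is ∝ λ^n e^(−λΣtᵢ). Here n = 5 and Σtᵢ = 11.3 + 11.6 + 1.6 + 10.8 + 9.2 = 44.5.
Posterior ∝ λe^(−4λ) · λ^5e^(−44.5λ) = λ^6e^(−48.5λ), i.e. Gamma(7, 48.5).
Mode = (a−1)/b = 6/48.5 ≈ 0.1237.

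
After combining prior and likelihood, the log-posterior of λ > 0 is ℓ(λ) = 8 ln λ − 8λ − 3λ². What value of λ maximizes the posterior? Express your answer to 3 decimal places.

ℓ'(λ) = 8/λ − 8 − 6λ. Setting this to zero and multiplying by λ: 6λ² + 8λ − 8 = 0.
λ = (−8 + √(8² + 4·6·8)) / (2·6) = (−8 + √256) / 12 = (−8 + 16)/12 = 2/3.
ℓ''(λ) = −8/λ² − 6 < 0, confirming a maximum.

λ̂_MAP = 0.667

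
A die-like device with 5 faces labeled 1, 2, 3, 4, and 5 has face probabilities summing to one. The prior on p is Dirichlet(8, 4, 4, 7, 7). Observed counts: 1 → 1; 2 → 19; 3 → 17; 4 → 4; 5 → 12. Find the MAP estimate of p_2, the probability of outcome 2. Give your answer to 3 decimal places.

The posterior is Dirichlet(αᵢ + nᵢ) = Dirichlet(9, 23, 21, 11, 19).
For a Dirichlet(a₁,…,a_K) with all aᵢ > 1, the mode has j-th component (aⱼ − 1)/(Σaᵢ − K).
Here Σaᵢ = 83 and K = 5, so p_2 = (23 − 1)/(83 − 5) = 22/78 ≈ 0.282.

MAP estimate: 0.282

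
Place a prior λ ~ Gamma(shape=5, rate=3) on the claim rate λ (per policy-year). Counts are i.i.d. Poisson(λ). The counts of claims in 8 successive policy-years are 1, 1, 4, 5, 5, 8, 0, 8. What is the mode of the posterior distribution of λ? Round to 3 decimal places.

Σxᵢ = 1+1+4+5+5+8+0+8 = 32, with n = 8.
Posterior ∝ λ^4e^(−3λ) · λ^32e^(−8λ) = λ^36e^(−11λ), i.e. Gamma(shape=37, rate=11).
The mode of a Gamma(a, b) with a ≥ 1 (shape–rate) is (a−1)/b = 36/11 ≈ 3.273.

λ̂_MAP = 3.273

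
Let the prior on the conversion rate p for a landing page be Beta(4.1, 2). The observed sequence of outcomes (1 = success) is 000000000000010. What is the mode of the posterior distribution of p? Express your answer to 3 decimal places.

Prior: Beta(4.1, 2).
Data: 1 success in 15 trials (from the sequence). The binomial likelihood contributes p(1−p)^14, so the posterior is Beta(4.1+1, 2+14) = Beta(5.1, 16).
For Beta(a, b) with a, b > 1 the mode is (a−1)/(a+b−2) = 4.1/19.1 ≈ 0.215.

p̂_MAP = 0.215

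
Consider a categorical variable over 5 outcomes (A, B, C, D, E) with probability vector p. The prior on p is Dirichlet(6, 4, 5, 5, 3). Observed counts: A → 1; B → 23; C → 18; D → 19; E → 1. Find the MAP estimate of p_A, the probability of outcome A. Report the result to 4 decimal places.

The posterior is Dirichlet(αᵢ + nᵢ) = Dirichlet(7, 27, 23, 24, 4).
For a Dirichlet(a₁,…,a_K) with all aᵢ > 1, the mode has j-th component (aⱼ − 1)/(Σaᵢ − K).
Here Σaᵢ = 85 and K = 5, so p_A = (7 − 1)/(85 − 5) = 6/80 ≈ 0.0750.

MAP estimate of p_A = 0.0750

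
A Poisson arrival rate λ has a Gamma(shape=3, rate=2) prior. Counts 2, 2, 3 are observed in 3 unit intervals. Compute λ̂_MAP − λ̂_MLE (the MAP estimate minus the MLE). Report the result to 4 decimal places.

Σxᵢ = 7. Posterior is Gamma(10, 5); MAP = (10−1)/5 = 9/5 ≈ 1.80000.
MLE = x̄ = 7/3 ≈ 2.33333.
Difference = 9/5 − 7/3 = -8/15 ≈ -0.5333.

MAP − MLE = -0.5333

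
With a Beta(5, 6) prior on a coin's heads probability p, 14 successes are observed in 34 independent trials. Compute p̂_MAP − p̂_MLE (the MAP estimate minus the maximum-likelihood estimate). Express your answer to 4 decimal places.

MAP − MLE = 0.0068

Posterior is Beta(19, 26); MAP = (19−1)/(45−2) = 18/43 ≈ 0.41860.
MLE ignores the prior: p̂_MLE = k/n = 14/34 ≈ 0.41176.
Difference = 18/43 − 14/34 = 5/731 ≈ 0.0068.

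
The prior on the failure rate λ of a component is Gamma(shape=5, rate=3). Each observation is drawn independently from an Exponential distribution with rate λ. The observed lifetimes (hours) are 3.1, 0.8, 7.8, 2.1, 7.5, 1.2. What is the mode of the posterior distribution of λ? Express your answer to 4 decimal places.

λ̂_MAP = 0.3922

The Exponential(rate=λ) likelihood is ∝ λ^n e^(−λΣtᵢ). Here n = 6 and Σtᵢ = 3.1 + 0.8 + 7.8 + 2.1 + 7.5 + 1.2 = 22.5.
Posterior ∝ λ^4e^(−3λ) · λ^6e^(−22.5λ) = λ^10e^(−25.5λ), i.e. Gamma(11, 25.5).
Mode = (a−1)/b = 10/25.5 ≈ 0.3922.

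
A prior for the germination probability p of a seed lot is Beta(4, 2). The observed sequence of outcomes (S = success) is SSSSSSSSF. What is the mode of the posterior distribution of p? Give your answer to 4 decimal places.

Prior: Beta(4, 2).
Data: 8 successes in 9 trials (from the sequence). The binomial likelihood contributes p^8(1−p)^1, so the posterior is Beta(4+8, 2+1) = Beta(12, 3).
For Beta(a, b) with a, b > 1 the mode is (a−1)/(a+b−2) = 11/13 ≈ 0.8462.

p̂_MAP = 0.8462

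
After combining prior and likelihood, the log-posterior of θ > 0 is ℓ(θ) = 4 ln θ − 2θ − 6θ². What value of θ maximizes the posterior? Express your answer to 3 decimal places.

θ̂_MAP = 0.500

ℓ'(θ) = 4/θ − 2 − 12θ. Setting this to zero and multiplying by θ: 12θ² + 2θ − 4 = 0.
θ = (−2 + √(2² + 4·12·4)) / (2·12) = (−2 + √196) / 24 = (−2 + 14)/24 = 1/2.
ℓ''(θ) = −4/θ² − 12 < 0, confirming a maximum.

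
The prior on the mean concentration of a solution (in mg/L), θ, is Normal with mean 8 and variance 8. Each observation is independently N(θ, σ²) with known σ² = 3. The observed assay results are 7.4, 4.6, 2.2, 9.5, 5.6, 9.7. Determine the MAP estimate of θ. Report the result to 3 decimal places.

θ̂_MAP = 6.588

n = 6; x̄ = (7.4 + 4.6 + 2.2 + 9.5 + 5.6 + 9.7)/6 = 39/6 = 6.5.
For a Normal prior and Normal likelihood with known variance, the posterior is Normal; its mode equals its mean, the precision-weighted average.
Prior precision 1/σ₀² = 1/8 = 0.125; data precision n/σ² = 6/3 = 2.
θ̂ = (0.125·8 + 2·6.5) / (0.125 + 2) = 14/2.125 = 112/17 ≈ 6.588.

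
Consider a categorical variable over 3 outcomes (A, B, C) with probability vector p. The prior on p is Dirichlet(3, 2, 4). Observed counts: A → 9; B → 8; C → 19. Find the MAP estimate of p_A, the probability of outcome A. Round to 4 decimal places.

The posterior is Dirichlet(αᵢ + nᵢ) = Dirichlet(12, 10, 23).
For a Dirichlet(a₁,…,a_K) with all aᵢ > 1, the mode has j-th component (aⱼ − 1)/(Σaᵢ − K).
Here Σaᵢ = 45 and K = 3, so p_A = (12 − 1)/(45 − 3) = 11/42 ≈ 0.2619.

MAP estimate of p_A = 0.2619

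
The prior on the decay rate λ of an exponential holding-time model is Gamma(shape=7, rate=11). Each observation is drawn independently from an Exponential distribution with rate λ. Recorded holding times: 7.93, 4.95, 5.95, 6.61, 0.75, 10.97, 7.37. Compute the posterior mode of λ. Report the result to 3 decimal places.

The Exponential(rate=λ) likelihood is ∝ λ^n e^(−λΣtᵢ). Here n = 7 and Σtᵢ = 7.93 + 4.95 + 5.95 + 6.61 + 0.75 + 10.97 + 7.37 = 44.53.
Posterior ∝ λ^6e^(−11λ) · λ^7e^(−44.53λ) = λ^13e^(−55.53λ), i.e. Gamma(14, 55.53).
Mode = (a−1)/b = 13/55.53 ≈ 0.234.

λ̂_MAP = 0.234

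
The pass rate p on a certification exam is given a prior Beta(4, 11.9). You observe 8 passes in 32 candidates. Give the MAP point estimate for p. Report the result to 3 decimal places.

Prior: Beta(4, 11.9).
Data: 8 successes in 32 trials. The binomial likelihood contributes p^8(1−p)^24, so the posterior is Beta(4+8, 11.9+24) = Beta(12, 35.9).
For Beta(a, b) with a, b > 1 the mode is (a−1)/(a+b−2) = 11/45.9 ≈ 0.240.

p̂_MAP = 0.240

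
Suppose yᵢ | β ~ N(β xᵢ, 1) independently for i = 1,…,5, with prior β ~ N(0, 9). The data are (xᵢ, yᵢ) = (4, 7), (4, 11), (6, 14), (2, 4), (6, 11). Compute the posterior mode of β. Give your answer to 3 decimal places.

β̂_MAP = 2.127

log p(β | y) = −Σ(yᵢ − βxᵢ)²/(2·1) − β²/(2·9) + const.
Setting the derivative to zero: Σxᵢ(yᵢ − βxᵢ)/1 − β/9 = 0, so β = Σxᵢyᵢ / (Σxᵢ² + σ²/τ²).
Σxᵢyᵢ = 4·7 + 4·11 + 6·14 + 2·4 + 6·11 = 230; Σxᵢ² = 108; σ²/τ² = 1/9.
β̂_MAP = 230 / (108 + 1/9) = 230/(973/9) = 2070/973 ≈ 2.127.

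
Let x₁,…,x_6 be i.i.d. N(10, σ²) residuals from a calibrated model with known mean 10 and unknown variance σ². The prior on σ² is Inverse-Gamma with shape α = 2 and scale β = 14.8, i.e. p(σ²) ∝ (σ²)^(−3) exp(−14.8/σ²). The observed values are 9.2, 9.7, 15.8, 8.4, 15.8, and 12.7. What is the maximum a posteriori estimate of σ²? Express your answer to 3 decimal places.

Sum of squared deviations about the known mean: SS = (9.2−10)² + (9.7−10)² + (15.8−10)² + (8.4−10)² + (15.8−10)² + (12.7−10)² = 77.86.
The Normal likelihood contributes (σ²)^(−n/2) exp(−SS/(2σ²)), so the posterior is Inverse-Gamma(α + n/2, β + SS/2) = Inverse-Gamma(5, 53.73).
The mode of Inverse-Gamma(a, b) is b/(a+1) = 53.73/6 ≈ 8.955.

σ̂²_MAP = 8.955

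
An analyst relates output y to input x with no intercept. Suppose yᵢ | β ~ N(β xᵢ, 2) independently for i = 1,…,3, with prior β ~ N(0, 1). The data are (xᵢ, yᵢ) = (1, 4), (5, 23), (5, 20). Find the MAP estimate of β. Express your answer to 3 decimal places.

β̂_MAP = 4.132

log p(β | y) = −Σ(yᵢ − βxᵢ)²/(2·2) − β²/(2·1) + const.
Setting the derivative to zero: Σxᵢ(yᵢ − βxᵢ)/2 − β/1 = 0, so β = Σxᵢyᵢ / (Σxᵢ² + σ²/τ²).
Σxᵢyᵢ = 1·4 + 5·23 + 5·20 = 219; Σxᵢ² = 51; σ²/τ² = 2.
β̂_MAP = 219 / (51 + 2) = 219/53 ≈ 4.132.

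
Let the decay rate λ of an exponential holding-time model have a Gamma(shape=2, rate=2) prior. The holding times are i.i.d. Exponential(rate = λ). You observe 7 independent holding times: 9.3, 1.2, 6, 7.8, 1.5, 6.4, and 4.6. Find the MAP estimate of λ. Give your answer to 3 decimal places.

The Exponential(rate=λ) likelihood is ∝ λ^n e^(−λΣtᵢ). Here n = 7 and Σtᵢ = 9.3 + 1.2 + 6 + 7.8 + 1.5 + 6.4 + 4.6 = 36.8.
Posterior ∝ λe^(−2λ) · λ^7e^(−36.8λ) = λ^8e^(−38.8λ), i.e. Gamma(9, 38.8).
Mode = (a−1)/b = 8/38.8 ≈ 0.206.

λ̂_MAP = 0.206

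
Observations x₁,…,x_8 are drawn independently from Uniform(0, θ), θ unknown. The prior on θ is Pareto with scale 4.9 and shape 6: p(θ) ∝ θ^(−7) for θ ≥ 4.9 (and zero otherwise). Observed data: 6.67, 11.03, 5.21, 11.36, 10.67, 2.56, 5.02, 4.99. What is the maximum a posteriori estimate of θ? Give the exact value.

The Uniform(0, θ) likelihood is θ^(−n) for θ ≥ max(xᵢ), zero otherwise. Here max(xᵢ) = 11.36.
Posterior ∝ θ^(−7) · θ^(−8) = θ^(−15) on θ ≥ max(4.9, 11.36) = 11.36.
This density is strictly decreasing in θ, so the posterior mode lies at the lower boundary of the support.

θ̂_MAP = 11.36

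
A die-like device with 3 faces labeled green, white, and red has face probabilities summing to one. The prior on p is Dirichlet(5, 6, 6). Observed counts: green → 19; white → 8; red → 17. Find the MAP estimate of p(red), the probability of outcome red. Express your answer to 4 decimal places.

The posterior is Dirichlet(αᵢ + nᵢ) = Dirichlet(24, 14, 23).
For a Dirichlet(a₁,…,a_K) with all aᵢ > 1, the mode has j-th component (aⱼ − 1)/(Σaᵢ − K).
Here Σaᵢ = 61 and K = 3, so p(red) = (23 − 1)/(61 − 3) = 22/58 ≈ 0.3793.

MAP estimate of p(red) = 0.3793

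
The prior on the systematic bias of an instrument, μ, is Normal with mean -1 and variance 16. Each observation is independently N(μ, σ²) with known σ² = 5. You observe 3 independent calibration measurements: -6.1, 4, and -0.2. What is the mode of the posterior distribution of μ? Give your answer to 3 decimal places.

μ̂_MAP = -0.789

n = 3; x̄ = ((-6.1) + 4 + (-0.2))/3 = -2.3/3 = -23/30 ≈ -0.7667.
For a Normal prior and Normal likelihood with known variance, the posterior is Normal; its mode equals its mean, the precision-weighted average.
Prior precision 1/σ₀² = 1/16 = 0.0625; data precision n/σ² = 3/5 = 0.6.
μ̂ = (0.0625·(-1) + 0.6·(-23/30)) / (0.0625 + 0.6) = (-0.5225)/0.6625 = -209/265 ≈ -0.789.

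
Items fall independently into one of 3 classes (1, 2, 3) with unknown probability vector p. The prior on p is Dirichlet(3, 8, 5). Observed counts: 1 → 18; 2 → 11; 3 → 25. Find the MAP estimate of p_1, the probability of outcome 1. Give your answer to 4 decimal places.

MAP estimate: 0.2985

The posterior is Dirichlet(αᵢ + nᵢ) = Dirichlet(21, 19, 30).
For a Dirichlet(a₁,…,a_K) with all aᵢ > 1, the mode has j-th component (aⱼ − 1)/(Σaᵢ − K).
Here Σaᵢ = 70 and K = 3, so p_1 = (21 − 1)/(70 − 3) = 20/67 ≈ 0.2985.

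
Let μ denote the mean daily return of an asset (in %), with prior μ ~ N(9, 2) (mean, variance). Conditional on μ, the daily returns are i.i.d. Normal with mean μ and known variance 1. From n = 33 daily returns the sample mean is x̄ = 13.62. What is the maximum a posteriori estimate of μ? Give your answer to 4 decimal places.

n = 33, x̄ = 13.62.
For a Normal prior and Normal likelihood with known variance, the posterior is Normal; its mode equals its mean, the precision-weighted average.
Prior precision 1/σ₀² = 1/2 = 0.5; data precision n/σ² = 33/1 = 33.
μ̂ = (0.5·9 + 33·13.62) / (0.5 + 33) = 453.96/33.5 = 22698/1675 ≈ 13.5510.

μ̂_MAP = 13.5510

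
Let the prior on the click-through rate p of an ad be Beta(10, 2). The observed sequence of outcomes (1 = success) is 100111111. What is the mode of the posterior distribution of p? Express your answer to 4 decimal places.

p̂_MAP = 0.8421

Prior: Beta(10, 2).
Data: 7 successes in 9 trials (from the sequence). The binomial likelihood contributes p^7(1−p)^2, so the posterior is Beta(10+7, 2+2) = Beta(17, 4).
For Beta(a, b) with a, b > 1 the mode is (a−1)/(a+b−2) = 16/19 ≈ 0.8421.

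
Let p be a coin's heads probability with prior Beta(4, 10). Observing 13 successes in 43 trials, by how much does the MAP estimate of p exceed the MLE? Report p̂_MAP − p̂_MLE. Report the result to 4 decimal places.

Posterior is Beta(17, 40); MAP = (17−1)/(57−2) = 16/55 ≈ 0.29091.
MLE ignores the prior: p̂_MLE = k/n = 13/43 ≈ 0.30233.
Difference = 16/55 − 13/43 = -27/2365 ≈ -0.0114.

MAP − MLE = -0.0114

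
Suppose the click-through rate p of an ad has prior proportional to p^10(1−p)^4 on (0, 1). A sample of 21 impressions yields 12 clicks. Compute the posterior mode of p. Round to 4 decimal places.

p̂_MAP = 0.6286

The prior density ∝ p^10(1−p)^4 is the kernel of Beta(11, 5).
Data: 12 successes in 21 trials. The binomial likelihood contributes p^12(1−p)^9, so the posterior is Beta(11+12, 5+9) = Beta(23, 14).
For Beta(a, b) with a, b > 1 the mode is (a−1)/(a+b−2) = 22/35 ≈ 0.6286.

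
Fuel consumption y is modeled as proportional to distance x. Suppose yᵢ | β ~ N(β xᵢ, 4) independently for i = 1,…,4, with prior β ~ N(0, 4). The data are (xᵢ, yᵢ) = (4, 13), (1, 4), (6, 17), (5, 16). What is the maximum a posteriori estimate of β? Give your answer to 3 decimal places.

log p(β | y) = −Σ(yᵢ − βxᵢ)²/(2·4) − β²/(2·4) + const.
Setting the derivative to zero: Σxᵢ(yᵢ − βxᵢ)/4 − β/4 = 0, so β = Σxᵢyᵢ / (Σxᵢ² + σ²/τ²).
Σxᵢyᵢ = 4·13 + 1·4 + 6·17 + 5·16 = 238; Σxᵢ² = 78; σ²/τ² = 1.
β̂_MAP = 238 / (78 + 1) = 238/79 ≈ 3.013.

β̂_MAP = 3.013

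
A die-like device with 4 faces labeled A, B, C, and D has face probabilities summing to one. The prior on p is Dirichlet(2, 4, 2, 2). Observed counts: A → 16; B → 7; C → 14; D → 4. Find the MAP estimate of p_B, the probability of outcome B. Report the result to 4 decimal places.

The posterior is Dirichlet(αᵢ + nᵢ) = Dirichlet(18, 11, 16, 6).
For a Dirichlet(a₁,…,a_K) with all aᵢ > 1, the mode has j-th component (aⱼ − 1)/(Σaᵢ − K).
Here Σaᵢ = 51 and K = 4, so p_B = (11 − 1)/(51 − 4) = 10/47 ≈ 0.2128.

MAP estimate of p_B = 0.2128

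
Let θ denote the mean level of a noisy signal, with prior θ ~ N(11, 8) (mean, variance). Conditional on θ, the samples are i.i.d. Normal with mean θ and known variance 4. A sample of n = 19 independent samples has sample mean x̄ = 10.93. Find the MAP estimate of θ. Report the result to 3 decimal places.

θ̂_MAP = 10.932

n = 19, x̄ = 10.93.
For a Normal prior and Normal likelihood with known variance, the posterior is Normal; its mode equals its mean, the precision-weighted average.
Prior precision 1/σ₀² = 1/8 = 0.125; data precision n/σ² = 19/4 = 4.75.
θ̂ = (0.125·11 + 4.75·10.93) / (0.125 + 4.75) = 53.2925/4.875 = 21317/1950 ≈ 10.932.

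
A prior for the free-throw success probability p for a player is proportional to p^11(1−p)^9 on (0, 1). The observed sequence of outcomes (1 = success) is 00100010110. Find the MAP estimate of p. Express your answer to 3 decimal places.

The prior density ∝ p^11(1−p)^9 is the kernel of Beta(12, 10).
Data: 4 successes in 11 trials (from the sequence). The binomial likelihood contributes p^4(1−p)^7, so the posterior is Beta(12+4, 10+7) = Beta(16, 17).
For Beta(a, b) with a, b > 1 the mode is (a−1)/(a+b−2) = 15/31 ≈ 0.484.

p̂_MAP = 0.484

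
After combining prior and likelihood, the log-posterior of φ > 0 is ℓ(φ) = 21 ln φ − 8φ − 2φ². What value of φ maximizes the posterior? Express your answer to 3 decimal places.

φ̂_MAP = 1.500

ℓ'(φ) = 21/φ − 8 − 4φ. Setting this to zero and multiplying by φ: 4φ² + 8φ − 21 = 0.
φ = (−8 + √(8² + 4·4·21)) / (2·4) = (−8 + √400) / 8 = (−8 + 20)/8 = 3/2.
ℓ''(φ) = −21/φ² − 4 < 0, confirming a maximum.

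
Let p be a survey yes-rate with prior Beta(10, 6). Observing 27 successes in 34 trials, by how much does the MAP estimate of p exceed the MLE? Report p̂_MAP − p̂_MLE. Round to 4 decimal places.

Posterior is Beta(37, 13); MAP = (37−1)/(50−2) = 36/48 ≈ 0.75000.
MLE ignores the prior: p̂_MLE = k/n = 27/34 ≈ 0.79412.
Difference = 36/48 − 27/34 = -3/68 ≈ -0.0441.

MAP − MLE = -0.0441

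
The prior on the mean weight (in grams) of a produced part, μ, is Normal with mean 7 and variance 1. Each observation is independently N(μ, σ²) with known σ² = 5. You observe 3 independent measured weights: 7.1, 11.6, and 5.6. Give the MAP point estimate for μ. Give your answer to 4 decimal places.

n = 3; x̄ = (7.1 + 11.6 + 5.6)/3 = 24.3/3 = 8.1.
For a Normal prior and Normal likelihood with known variance, the posterior is Normal; its mode equals its mean, the precision-weighted average.
Prior precision 1/σ₀² = 1/1 = 1; data precision n/σ² = 3/5 = 0.6.
μ̂ = (1·7 + 0.6·8.1) / (1 + 0.6) = 11.86/1.6 = 7.4125.

μ̂_MAP = 7.4125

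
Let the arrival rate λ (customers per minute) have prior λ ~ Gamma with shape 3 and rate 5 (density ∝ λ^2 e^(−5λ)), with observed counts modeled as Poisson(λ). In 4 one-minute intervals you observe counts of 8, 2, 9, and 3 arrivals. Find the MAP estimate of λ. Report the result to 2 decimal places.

Σxᵢ = 8+2+9+3 = 22, with n = 4.
Posterior ∝ λ^2e^(−5λ) · λ^22e^(−4λ) = λ^24e^(−9λ), i.e. Gamma(shape=25, rate=9).
The mode of a Gamma(a, b) with a ≥ 1 (shape–rate) is (a−1)/b = 24/9 ≈ 2.67.

λ̂_MAP = 2.67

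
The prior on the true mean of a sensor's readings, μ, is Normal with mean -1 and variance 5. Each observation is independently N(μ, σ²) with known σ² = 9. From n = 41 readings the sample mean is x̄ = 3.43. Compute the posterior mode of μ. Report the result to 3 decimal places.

n = 41, x̄ = 3.43.
For a Normal prior and Normal likelihood with known variance, the posterior is Normal; its mode equals its mean, the precision-weighted average.
Prior precision 1/σ₀² = 1/5 = 0.2; data precision n/σ² = 41/9.
μ̂ = (0.2·(-1) + (41/9)·3.43) / (0.2 + 41/9) = (13883/900)/(214/45) = 13883/4280 ≈ 3.244.

μ̂_MAP = 3.244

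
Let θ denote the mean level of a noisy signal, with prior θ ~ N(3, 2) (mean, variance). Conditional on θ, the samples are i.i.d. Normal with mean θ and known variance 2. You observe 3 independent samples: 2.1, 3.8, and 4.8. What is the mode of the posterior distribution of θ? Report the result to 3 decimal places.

n = 3; x̄ = (2.1 + 3.8 + 4.8)/3 = 10.7/3 = 107/30 ≈ 3.5667.
For a Normal prior and Normal likelihood with known variance, the posterior is Normal; its mode equals its mean, the precision-weighted average.
Prior precision 1/σ₀² = 1/2 = 0.5; data precision n/σ² = 3/2 = 1.5.
θ̂ = (0.5·3 + 1.5·(107/30)) / (0.5 + 1.5) = 6.85/2 = 3.425.

θ̂_MAP = 3.425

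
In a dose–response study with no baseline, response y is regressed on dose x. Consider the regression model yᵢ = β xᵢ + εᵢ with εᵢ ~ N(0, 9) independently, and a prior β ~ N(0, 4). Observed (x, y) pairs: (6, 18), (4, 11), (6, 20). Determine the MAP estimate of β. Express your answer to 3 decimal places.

β̂_MAP = 3.014

log p(β | y) = −Σ(yᵢ − βxᵢ)²/(2·9) − β²/(2·4) + const.
Setting the derivative to zero: Σxᵢ(yᵢ − βxᵢ)/9 − β/4 = 0, so β = Σxᵢyᵢ / (Σxᵢ² + σ²/τ²).
Σxᵢyᵢ = 6·18 + 4·11 + 6·20 = 272; Σxᵢ² = 88; σ²/τ² = 2.25.
β̂_MAP = 272 / (88 + 2.25) = 272/90.25 ≈ 3.014.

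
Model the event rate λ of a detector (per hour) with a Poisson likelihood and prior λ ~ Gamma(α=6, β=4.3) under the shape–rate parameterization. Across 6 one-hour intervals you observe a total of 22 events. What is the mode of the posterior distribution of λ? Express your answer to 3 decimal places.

λ̂_MAP = 2.621

Σxᵢ = 22, n = 6.
Posterior ∝ λ^5e^(−4.3λ) · λ^22e^(−6λ) = λ^27e^(−10.3λ), i.e. Gamma(shape=28, rate=10.3).
The mode of a Gamma(a, b) with a ≥ 1 (shape–rate) is (a−1)/b = 27/10.3 ≈ 2.621.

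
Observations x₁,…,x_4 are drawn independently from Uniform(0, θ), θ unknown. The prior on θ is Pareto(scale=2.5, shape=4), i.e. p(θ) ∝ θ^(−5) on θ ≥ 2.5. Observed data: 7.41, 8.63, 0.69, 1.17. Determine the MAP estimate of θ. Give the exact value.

θ̂_MAP = 8.63

The Uniform(0, θ) likelihood is θ^(−n) for θ ≥ max(xᵢ), zero otherwise. Here max(xᵢ) = 8.63.
Posterior ∝ θ^(−5) · θ^(−4) = θ^(−9) on θ ≥ max(2.5, 8.63) = 8.63.
This density is strictly decreasing in θ, so the posterior mode lies at the lower boundary of the support.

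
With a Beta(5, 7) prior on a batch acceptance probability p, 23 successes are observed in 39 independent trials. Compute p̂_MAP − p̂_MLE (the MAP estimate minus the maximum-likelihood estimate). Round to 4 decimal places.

MAP − MLE = -0.0387

Posterior is Beta(28, 23); MAP = (28−1)/(51−2) = 27/49 ≈ 0.55102.
MLE ignores the prior: p̂_MLE = k/n = 23/39 ≈ 0.58974.
Difference = 27/49 − 23/39 = -74/1911 ≈ -0.0387.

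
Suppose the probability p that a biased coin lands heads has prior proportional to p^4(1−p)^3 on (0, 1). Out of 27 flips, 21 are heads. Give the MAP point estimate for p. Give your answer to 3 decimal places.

p̂_MAP = 0.735

The prior density ∝ p^4(1−p)^3 is the kernel of Beta(5, 4).
Data: 21 successes in 27 trials. The binomial likelihood contributes p^21(1−p)^6, so the posterior is Beta(5+21, 4+6) = Beta(26, 10).
For Beta(a, b) with a, b > 1 the mode is (a−1)/(a+b−2) = 25/34 ≈ 0.735.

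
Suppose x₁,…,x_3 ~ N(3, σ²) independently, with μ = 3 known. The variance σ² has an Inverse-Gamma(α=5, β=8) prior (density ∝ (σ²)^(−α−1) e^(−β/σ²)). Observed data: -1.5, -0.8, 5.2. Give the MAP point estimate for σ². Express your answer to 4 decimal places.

σ̂²_MAP = 3.7020

Sum of squared deviations about the known mean: SS = (-1.5−3)² + (-0.8−3)² + (5.2−3)² = 39.53.
The Normal likelihood contributes (σ²)^(−n/2) exp(−SS/(2σ²)), so the posterior is Inverse-Gamma(α + n/2, β + SS/2) = Inverse-Gamma(6.5, 27.765).
The mode of Inverse-Gamma(a, b) is b/(a+1) = 27.765/7.5 ≈ 3.7020.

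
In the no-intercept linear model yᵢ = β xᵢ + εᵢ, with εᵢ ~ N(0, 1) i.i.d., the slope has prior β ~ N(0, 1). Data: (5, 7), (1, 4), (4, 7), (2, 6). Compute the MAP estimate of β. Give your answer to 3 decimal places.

log p(β | y) = −Σ(yᵢ − βxᵢ)²/(2·1) − β²/(2·1) + const.
Setting the derivative to zero: Σxᵢ(yᵢ − βxᵢ)/1 − β/1 = 0, so β = Σxᵢyᵢ / (Σxᵢ² + σ²/τ²).
Σxᵢyᵢ = 5·7 + 1·4 + 4·7 + 2·6 = 79; Σxᵢ² = 46; σ²/τ² = 1.
β̂_MAP = 79 / (46 + 1) = 79/47 ≈ 1.681.

β̂_MAP = 1.681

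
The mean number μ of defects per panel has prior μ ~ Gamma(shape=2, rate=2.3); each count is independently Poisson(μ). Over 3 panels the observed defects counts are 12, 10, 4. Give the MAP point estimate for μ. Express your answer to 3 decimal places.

μ̂_MAP = 5.094

Σxᵢ = 12+10+4 = 26, with n = 3.
Posterior ∝ μe^(−2.3μ) · μ^26e^(−3μ) = μ^27e^(−5.3μ), i.e. Gamma(shape=28, rate=5.3).
The mode of a Gamma(a, b) with a ≥ 1 (shape–rate) is (a−1)/b = 27/5.3 ≈ 5.094.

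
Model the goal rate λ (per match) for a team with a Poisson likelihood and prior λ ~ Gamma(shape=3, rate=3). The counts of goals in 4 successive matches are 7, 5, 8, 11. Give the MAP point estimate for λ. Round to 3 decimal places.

Σxᵢ = 7+5+8+11 = 31, with n = 4.
Posterior ∝ λ^2e^(−3λ) · λ^31e^(−4λ) = λ^33e^(−7λ), i.e. Gamma(shape=34, rate=7).
The mode of a Gamma(a, b) with a ≥ 1 (shape–rate) is (a−1)/b = 33/7 ≈ 4.714.

λ̂_MAP = 4.714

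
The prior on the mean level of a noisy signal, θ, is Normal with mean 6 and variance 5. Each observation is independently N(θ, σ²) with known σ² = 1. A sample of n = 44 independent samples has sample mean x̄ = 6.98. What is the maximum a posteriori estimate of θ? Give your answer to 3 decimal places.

θ̂_MAP = 6.976

n = 44, x̄ = 6.98.
For a Normal prior and Normal likelihood with known variance, the posterior is Normal; its mode equals its mean, the precision-weighted average.
Prior precision 1/σ₀² = 1/5 = 0.2; data precision n/σ² = 44/1 = 44.
θ̂ = (0.2·6 + 44·6.98) / (0.2 + 44) = 308.32/44.2 = 7708/1105 ≈ 6.976.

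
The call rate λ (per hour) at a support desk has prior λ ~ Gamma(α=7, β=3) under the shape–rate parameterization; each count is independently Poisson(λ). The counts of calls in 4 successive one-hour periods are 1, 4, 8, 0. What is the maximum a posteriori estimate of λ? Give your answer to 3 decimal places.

λ̂_MAP = 2.714

Σxᵢ = 1+4+8+0 = 13, with n = 4.
Posterior ∝ λ^6e^(−3λ) · λ^13e^(−4λ) = λ^19e^(−7λ), i.e. Gamma(shape=20, rate=7).
The mode of a Gamma(a, b) with a ≥ 1 (shape–rate) is (a−1)/b = 19/7 ≈ 2.714.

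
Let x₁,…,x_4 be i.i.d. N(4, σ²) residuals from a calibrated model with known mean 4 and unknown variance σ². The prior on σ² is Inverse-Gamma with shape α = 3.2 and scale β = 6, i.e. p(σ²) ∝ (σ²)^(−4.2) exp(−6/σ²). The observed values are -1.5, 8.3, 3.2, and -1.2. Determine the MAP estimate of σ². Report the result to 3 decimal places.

Sum of squared deviations about the known mean: SS = (-1.5−4)² + (8.3−4)² + (3.2−4)² + (-1.2−4)² = 76.42.
The Normal likelihood contributes (σ²)^(−n/2) exp(−SS/(2σ²)), so the posterior is Inverse-Gamma(α + n/2, β + SS/2) = Inverse-Gamma(5.2, 44.21).
The mode of Inverse-Gamma(a, b) is b/(a+1) = 44.21/6.2 ≈ 7.131.

σ̂²_MAP = 7.131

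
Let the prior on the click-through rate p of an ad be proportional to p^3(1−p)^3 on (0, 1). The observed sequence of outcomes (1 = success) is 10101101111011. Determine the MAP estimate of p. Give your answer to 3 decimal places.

p̂_MAP = 0.650

The prior density ∝ p^3(1−p)^3 is the kernel of Beta(4, 4).
Data: 10 successes in 14 trials (from the sequence). The binomial likelihood contributes p^10(1−p)^4, so the posterior is Beta(4+10, 4+4) = Beta(14, 8).
For Beta(a, b) with a, b > 1 the mode is (a−1)/(a+b−2) = 13/20 ≈ 0.650.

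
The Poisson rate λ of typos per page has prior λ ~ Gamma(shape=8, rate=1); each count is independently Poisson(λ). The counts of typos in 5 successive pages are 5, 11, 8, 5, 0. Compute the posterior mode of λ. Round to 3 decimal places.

λ̂_MAP = 6.000

Σxᵢ = 5+11+8+5+0 = 29, with n = 5.
Posterior ∝ λ^7e^(−1λ) · λ^29e^(−5λ) = λ^36e^(−6λ), i.e. Gamma(shape=37, rate=6).
The mode of a Gamma(a, b) with a ≥ 1 (shape–rate) is (a−1)/b = 36/6 ≈ 6.000.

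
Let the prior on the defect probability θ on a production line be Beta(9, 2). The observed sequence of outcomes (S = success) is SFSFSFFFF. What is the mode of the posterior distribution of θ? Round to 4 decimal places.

Prior: Beta(9, 2).
Data: 3 successes in 9 trials (from the sequence). The binomial likelihood contributes θ^3(1−θ)^6, so the posterior is Beta(9+3, 2+6) = Beta(12, 8).
For Beta(a, b) with a, b > 1 the mode is (a−1)/(a+b−2) = 11/18 ≈ 0.6111.

θ̂_MAP = 0.6111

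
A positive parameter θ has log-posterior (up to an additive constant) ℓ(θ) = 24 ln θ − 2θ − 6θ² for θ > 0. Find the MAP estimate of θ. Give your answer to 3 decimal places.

θ̂_MAP = 1.333

ℓ'(θ) = 24/θ − 2 − 12θ. Setting this to zero and multiplying by θ: 12θ² + 2θ − 24 = 0.
θ = (−2 + √(2² + 4·12·24)) / (2·12) = (−2 + √1156) / 24 = (−2 + 34)/24 = 4/3.
ℓ''(θ) = −24/θ² − 12 < 0, confirming a maximum.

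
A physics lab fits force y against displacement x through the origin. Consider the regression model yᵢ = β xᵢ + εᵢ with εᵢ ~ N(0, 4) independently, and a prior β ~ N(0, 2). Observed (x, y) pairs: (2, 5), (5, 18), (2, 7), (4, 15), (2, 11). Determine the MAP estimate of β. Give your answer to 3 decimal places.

β̂_MAP = 3.564

log p(β | y) = −Σ(yᵢ − βxᵢ)²/(2·4) − β²/(2·2) + const.
Setting the derivative to zero: Σxᵢ(yᵢ − βxᵢ)/4 − β/2 = 0, so β = Σxᵢyᵢ / (Σxᵢ² + σ²/τ²).
Σxᵢyᵢ = 2·5 + 5·18 + 2·7 + 4·15 + 2·11 = 196; Σxᵢ² = 53; σ²/τ² = 2.
β̂_MAP = 196 / (53 + 2) = 196/55 ≈ 3.564.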